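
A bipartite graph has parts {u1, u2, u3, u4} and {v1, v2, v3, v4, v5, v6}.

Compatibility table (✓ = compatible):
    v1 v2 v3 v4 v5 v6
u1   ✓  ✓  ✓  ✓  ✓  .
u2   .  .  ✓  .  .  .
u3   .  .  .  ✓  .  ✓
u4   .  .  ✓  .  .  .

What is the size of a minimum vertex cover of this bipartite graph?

3

A maximum matching has 3 edges (e.g. u1–v2, u2–v3, u3–v6).
By König's theorem the minimum vertex cover has the same size. One such cover is {u1, u3, v3}.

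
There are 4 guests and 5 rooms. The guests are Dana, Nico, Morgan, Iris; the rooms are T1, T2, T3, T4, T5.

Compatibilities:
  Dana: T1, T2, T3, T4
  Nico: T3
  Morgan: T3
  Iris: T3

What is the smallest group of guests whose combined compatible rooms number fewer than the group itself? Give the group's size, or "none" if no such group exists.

2

Take S = {Nico, Morgan}. Its neighbourhood is {T3}, so |N(S)| = 1 < |S| = 2.
No single vertex violates Hall's condition since each has at least one neighbour, so 2 is the minimum.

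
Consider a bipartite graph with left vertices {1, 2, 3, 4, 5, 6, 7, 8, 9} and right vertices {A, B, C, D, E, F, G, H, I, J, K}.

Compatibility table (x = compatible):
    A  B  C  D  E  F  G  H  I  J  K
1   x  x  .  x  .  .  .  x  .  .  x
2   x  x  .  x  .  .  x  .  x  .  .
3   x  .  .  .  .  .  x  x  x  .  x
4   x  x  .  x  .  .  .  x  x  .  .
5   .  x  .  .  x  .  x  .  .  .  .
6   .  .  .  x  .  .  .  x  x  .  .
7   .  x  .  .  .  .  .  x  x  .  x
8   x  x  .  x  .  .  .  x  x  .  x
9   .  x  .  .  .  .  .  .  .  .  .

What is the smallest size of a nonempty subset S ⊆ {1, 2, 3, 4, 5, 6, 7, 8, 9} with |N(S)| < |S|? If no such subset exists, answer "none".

Take S = {1, 2, 3, 4, 6, 7, 8, 9}. Its neighbourhood is {A, B, D, G, H, I, K}, so |N(S)| = 7 < |S| = 8.
Every subset of size less than 8 has at least as many neighbours as members, so 8 is the minimum.

8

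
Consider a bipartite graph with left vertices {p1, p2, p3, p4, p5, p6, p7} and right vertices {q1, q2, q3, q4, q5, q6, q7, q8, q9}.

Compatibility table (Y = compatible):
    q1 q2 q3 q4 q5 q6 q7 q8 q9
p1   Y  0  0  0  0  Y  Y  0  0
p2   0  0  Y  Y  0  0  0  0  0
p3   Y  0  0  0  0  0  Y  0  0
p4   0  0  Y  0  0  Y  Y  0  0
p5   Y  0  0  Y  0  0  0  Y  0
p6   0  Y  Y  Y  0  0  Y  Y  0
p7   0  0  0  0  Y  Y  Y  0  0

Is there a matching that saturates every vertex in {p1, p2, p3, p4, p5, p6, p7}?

One maximum matching: p1–q6, p2–q4, p3–q1, p4–q3, p5–q8, p6–q2, p7–q7.
All 7 left vertices are covered.

Yes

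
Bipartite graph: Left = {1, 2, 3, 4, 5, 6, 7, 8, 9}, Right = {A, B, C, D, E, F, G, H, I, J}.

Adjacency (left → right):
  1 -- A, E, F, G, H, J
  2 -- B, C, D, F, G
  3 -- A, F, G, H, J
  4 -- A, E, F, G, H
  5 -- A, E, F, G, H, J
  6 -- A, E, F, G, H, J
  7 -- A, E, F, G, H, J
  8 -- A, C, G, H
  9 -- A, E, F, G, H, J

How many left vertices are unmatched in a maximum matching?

1

One maximum matching: 1→E, 2→B, 3→F, 4→H, 5→A, 6→G, 7→J, 8→C.
The set {1, 3, 4, 5, 6, 7, 9} has only 6 neighbours ({A, E, F, G, H, J}), so by Hall's theorem at most 8 of the 9 left vertices can be matched.
That matches 8 of the 9, leaving 1 unmatched; no matching can do better.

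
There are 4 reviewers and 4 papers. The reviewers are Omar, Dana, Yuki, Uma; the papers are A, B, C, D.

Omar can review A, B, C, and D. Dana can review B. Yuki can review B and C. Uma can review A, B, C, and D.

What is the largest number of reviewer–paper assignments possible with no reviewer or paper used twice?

For example, pair Omar–A, Dana–B, Yuki–C, Uma–D.
This saturates every reviewer, so 4 is the maximum.

4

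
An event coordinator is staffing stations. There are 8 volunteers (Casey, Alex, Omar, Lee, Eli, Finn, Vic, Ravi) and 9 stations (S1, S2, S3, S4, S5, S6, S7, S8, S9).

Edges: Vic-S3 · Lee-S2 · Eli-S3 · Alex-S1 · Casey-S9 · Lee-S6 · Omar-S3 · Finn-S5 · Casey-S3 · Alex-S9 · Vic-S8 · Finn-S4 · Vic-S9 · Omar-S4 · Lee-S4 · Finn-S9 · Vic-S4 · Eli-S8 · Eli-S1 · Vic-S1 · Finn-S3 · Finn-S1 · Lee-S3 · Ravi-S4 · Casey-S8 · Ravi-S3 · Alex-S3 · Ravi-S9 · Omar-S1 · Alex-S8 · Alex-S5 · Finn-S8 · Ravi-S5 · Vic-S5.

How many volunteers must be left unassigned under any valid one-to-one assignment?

For example, pair Casey-S9, Alex-S5, Omar-S1, Lee-S2, Eli-S8, Finn-S4, Vic-S3.
The set {Casey, Alex, Omar, Eli, Finn, Vic, Ravi} has only 6 neighbours ({S1, S3, S4, S5, S8, S9}), so by Hall's theorem at most 7 of the 8 volunteers can be matched.
That matches 7 of the 8, leaving 1 unmatched; no matching can do better.

1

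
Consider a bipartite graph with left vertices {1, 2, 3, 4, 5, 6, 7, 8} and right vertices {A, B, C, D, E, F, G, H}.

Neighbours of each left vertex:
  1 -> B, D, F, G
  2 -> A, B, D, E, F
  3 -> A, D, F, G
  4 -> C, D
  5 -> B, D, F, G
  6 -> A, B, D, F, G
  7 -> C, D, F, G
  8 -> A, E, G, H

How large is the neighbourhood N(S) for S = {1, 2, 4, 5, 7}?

The union of neighbours of {1, 2, 4, 5, 7} is {A, B, C, D, E, F, G}, which has 7 elements.
Since |N(S)| = 7 ≥ |S| = 5, Hall's condition holds for this subset.

7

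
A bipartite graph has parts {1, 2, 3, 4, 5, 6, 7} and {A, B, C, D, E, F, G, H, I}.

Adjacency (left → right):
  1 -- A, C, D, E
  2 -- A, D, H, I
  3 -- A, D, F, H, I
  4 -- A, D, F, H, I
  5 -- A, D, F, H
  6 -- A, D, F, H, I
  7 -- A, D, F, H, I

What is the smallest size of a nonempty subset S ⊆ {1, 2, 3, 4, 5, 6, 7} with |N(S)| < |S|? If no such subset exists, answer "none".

Take S = {2, 3, 4, 5, 6, 7}. Its neighbourhood is {A, D, F, H, I}, so |N(S)| = 5 < |S| = 6.
Every subset of size less than 6 has at least as many neighbours as members, so 6 is the minimum.

6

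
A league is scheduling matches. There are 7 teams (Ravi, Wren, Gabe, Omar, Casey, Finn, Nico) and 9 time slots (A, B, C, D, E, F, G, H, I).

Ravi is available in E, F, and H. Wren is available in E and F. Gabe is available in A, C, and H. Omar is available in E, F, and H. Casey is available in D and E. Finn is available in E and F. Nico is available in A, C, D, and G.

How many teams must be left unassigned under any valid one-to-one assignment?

1

For example, pair Ravi-E, Wren-F, Gabe-C, Omar-H, Casey-D, Nico-G.
The set {Ravi, Wren, Omar, Finn} has only 3 neighbours ({E, F, H}), so by Hall's theorem at most 6 of the 7 teams can be matched.
That matches 6 of the 7, leaving 1 unmatched; no matching can do better.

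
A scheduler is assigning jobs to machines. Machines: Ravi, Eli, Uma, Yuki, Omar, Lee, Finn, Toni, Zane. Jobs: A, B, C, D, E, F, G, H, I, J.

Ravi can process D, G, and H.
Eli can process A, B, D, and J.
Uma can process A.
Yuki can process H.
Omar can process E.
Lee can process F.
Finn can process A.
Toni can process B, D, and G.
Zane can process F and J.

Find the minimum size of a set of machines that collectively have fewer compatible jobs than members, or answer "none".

2

Take S = {Uma, Finn}. Its neighbourhood is {A}, so |N(S)| = 1 < |S| = 2.
No single vertex violates Hall's condition since each has at least one neighbour, so 2 is the minimum.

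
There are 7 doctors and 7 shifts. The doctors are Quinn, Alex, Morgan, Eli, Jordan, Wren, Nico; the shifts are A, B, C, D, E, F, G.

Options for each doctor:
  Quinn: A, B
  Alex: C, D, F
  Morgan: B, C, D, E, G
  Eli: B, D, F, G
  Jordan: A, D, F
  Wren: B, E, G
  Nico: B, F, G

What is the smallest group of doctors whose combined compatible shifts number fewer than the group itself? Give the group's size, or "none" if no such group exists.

none

A matching saturating every doctor exists, for instance Quinn→A, Alex→C, Morgan→G, Eli→F, Jordan→D, Wren→E, Nico→B.
By Hall's marriage theorem, this means |N(S)| ≥ |S| for every subset S, so no violating subset exists.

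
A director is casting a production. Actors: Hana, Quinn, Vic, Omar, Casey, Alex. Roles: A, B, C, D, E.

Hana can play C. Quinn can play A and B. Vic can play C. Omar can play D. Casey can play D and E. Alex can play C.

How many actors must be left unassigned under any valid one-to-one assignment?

One maximum matching: Hana–C, Quinn–B, Omar–D, Casey–E.
The set {Hana, Vic, Alex} has only 1 neighbour ({C}), so by Hall's theorem at most 4 of the 6 actors can be matched.
That matches 4 of the 6, leaving 2 unmatched; no matching can do better.

2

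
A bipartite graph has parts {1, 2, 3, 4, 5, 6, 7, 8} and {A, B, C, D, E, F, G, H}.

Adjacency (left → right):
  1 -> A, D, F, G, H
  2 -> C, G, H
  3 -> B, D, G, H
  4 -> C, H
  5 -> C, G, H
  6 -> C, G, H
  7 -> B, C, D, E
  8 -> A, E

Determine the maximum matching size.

7

One maximum matching: 1-A, 2-G, 3-D, 4-H, 5-C, 7-B, 8-E.
The set {2, 4, 5, 6} has only 3 neighbours ({C, G, H}), so by Hall's theorem at most 7 of the 8 left vertices can be matched.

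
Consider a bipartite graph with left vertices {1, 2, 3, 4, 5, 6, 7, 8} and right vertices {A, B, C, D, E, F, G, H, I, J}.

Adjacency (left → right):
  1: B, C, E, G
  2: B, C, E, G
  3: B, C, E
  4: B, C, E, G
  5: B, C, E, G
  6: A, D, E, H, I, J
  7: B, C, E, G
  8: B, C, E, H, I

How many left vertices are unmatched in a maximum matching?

2

A valid assignment of size 6: 1–G, 2–C, 3–E, 4–B, 6–J, 8–H.
The set {1, 2, 3, 4, 5, 7} has only 4 neighbours ({B, C, E, G}), so by Hall's theorem at most 6 of the 8 left vertices can be matched.
That matches 6 of the 8, leaving 2 unmatched; no matching can do better.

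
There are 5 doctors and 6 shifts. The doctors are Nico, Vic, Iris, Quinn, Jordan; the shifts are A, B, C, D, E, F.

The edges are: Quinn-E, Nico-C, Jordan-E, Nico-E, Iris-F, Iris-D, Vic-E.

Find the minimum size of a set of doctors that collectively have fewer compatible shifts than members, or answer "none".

Take S = {Vic, Quinn}. Its neighbourhood is {E}, so |N(S)| = 1 < |S| = 2.
No single vertex violates Hall's condition since each has at least one neighbour, so 2 is the minimum.

2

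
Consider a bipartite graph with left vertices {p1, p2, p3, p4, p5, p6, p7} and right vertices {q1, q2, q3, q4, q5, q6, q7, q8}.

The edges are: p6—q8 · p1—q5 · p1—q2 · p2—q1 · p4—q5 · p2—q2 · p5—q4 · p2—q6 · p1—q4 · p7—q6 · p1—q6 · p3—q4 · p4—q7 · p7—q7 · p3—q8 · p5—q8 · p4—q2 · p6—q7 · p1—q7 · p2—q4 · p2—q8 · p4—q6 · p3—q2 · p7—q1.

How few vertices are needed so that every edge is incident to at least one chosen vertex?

7

{p1, p2, p3, p4, p5, p6, p7} is a vertex cover of size 7: every edge has an endpoint in this set.
No smaller cover exists because p1–q4, p2–q1, p3–q2, p4–q5, p5–q8, p6–q7, p7–q6 is a matching of size 7, and a cover must include an endpoint of each of these disjoint edges (König's theorem).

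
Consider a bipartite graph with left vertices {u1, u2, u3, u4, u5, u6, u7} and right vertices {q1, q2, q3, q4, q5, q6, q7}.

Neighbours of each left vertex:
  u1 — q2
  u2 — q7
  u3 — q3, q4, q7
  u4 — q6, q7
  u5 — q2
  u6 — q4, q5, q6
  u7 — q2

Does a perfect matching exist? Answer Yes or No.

No

The set {u1, u5, u7} has only 1 neighbour ({q2}), so by Hall's theorem at most 5 of the 7 left vertices can be matched.
Hence no matching covers every left vertex.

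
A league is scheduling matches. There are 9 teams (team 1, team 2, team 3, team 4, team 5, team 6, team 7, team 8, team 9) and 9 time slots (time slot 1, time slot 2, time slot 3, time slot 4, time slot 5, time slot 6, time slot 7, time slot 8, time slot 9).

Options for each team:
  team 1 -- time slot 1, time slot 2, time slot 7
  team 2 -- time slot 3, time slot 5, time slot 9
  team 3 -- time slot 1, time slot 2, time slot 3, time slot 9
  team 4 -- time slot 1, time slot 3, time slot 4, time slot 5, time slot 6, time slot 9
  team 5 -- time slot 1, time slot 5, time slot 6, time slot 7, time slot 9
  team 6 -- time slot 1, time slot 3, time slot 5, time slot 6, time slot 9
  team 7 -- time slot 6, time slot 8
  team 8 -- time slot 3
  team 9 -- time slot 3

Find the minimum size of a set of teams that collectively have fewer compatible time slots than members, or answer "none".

Take S = {team 8, team 9}. Its neighbourhood is {time slot 3}, so |N(S)| = 1 < |S| = 2.
No single vertex violates Hall's condition since each has at least one neighbour, so 2 is the minimum.

2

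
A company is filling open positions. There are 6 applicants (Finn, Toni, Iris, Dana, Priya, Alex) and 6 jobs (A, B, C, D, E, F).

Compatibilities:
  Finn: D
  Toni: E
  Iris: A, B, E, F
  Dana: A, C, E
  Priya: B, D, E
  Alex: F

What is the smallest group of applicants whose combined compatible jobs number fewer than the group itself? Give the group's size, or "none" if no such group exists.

A matching saturating every applicant exists, for instance Finn→D, Toni→E, Iris→A, Dana→C, Priya→B, Alex→F.
By Hall's marriage theorem, this means |N(S)| ≥ |S| for every subset S, so no violating subset exists.

none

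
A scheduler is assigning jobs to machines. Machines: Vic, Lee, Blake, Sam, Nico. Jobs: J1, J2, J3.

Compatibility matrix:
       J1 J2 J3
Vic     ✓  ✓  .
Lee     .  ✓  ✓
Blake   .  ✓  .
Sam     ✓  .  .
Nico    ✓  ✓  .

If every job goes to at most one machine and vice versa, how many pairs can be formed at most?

3

A valid assignment of size 3: Vic-J1, Lee-J3, Blake-J2.
The set {Vic, Blake, Sam, Nico} has only 2 neighbours ({J1, J2}), so by Hall's theorem at most 3 of the 5 machines can be matched.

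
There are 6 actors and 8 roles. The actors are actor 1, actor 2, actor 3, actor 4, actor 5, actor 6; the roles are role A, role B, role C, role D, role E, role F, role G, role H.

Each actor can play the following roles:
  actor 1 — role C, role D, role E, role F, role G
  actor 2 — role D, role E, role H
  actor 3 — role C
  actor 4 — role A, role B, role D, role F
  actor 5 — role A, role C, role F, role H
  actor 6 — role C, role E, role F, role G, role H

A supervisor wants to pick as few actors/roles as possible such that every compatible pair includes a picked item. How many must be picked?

6

{actor 1, actor 2, actor 3, actor 4, actor 5, actor 6} is a vertex cover of size 6: every edge has an endpoint in this set.
No smaller cover exists because actor 1–role F, actor 2–role D, actor 3–role C, actor 4–role B, actor 5–role H, actor 6–role G is a matching of size 6, and a cover must include an endpoint of each of these disjoint edges (König's theorem).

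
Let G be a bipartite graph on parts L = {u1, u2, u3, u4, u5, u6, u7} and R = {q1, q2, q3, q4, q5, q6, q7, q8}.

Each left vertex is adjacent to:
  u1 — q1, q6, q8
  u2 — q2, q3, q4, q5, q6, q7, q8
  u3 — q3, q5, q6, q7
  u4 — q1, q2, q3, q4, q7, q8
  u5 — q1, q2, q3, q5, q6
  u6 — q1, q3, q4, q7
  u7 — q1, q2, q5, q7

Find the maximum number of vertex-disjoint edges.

For example, pair u1→q8, u2→q6, u3→q5, u4→q7, u5→q1, u6→q4, u7→q2.
This saturates every left vertex, so 7 is the maximum.

7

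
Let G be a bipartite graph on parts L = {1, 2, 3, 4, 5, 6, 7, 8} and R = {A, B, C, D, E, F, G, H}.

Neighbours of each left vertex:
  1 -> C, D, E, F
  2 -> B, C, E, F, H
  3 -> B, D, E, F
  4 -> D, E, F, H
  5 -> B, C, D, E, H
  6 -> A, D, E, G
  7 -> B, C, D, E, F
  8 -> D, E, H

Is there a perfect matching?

No

The set {1, 2, 3, 4, 5, 7, 8} has only 6 neighbours ({B, C, D, E, F, H}), so by Hall's theorem at most 7 of the 8 left vertices can be matched.
Hence no matching covers every left vertex.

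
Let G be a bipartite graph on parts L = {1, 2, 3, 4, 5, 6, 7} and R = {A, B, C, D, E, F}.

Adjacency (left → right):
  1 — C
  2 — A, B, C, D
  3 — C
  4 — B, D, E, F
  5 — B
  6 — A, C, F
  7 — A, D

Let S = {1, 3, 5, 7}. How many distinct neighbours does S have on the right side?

The union of neighbours of {1, 3, 5, 7} is {A, B, C, D}, which has 4 elements.
Since |N(S)| = 4 ≥ |S| = 4, Hall's condition holds for this subset.

4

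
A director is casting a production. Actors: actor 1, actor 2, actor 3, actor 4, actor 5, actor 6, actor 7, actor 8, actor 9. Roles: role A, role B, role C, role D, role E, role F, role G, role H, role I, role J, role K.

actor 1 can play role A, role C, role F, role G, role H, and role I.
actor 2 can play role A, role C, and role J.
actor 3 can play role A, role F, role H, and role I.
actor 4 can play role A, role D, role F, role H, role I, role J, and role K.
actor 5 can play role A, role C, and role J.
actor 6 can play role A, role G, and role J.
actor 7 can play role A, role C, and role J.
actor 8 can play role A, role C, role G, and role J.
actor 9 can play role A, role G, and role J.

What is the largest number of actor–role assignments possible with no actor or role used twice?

7

For example, pair actor 1-role F, actor 2-role J, actor 3-role H, actor 4-role I, actor 5-role A, actor 6-role G, actor 7-role C.
The set {actor 2, actor 5, actor 6, actor 7, actor 8, actor 9} has only 4 neighbours ({role A, role C, role G, role J}), so by Hall's theorem at most 7 of the 9 actors can be matched.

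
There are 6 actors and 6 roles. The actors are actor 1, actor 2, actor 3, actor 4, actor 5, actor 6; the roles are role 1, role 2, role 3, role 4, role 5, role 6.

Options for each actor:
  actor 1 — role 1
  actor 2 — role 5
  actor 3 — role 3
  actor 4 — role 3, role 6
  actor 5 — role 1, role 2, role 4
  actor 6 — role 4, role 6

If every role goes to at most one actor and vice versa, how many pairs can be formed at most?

6

A valid assignment of size 6: actor 1→role 1, actor 2→role 5, actor 3→role 3, actor 4→role 6, actor 5→role 2, actor 6→role 4.
All 6 actors are matched, so no larger matching exists.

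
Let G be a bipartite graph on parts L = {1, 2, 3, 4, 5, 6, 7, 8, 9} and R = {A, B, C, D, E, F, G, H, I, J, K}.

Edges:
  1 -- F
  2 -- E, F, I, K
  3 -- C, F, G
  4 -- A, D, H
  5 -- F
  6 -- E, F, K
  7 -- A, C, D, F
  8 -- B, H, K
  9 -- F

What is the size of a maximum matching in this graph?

For example, pair 1→F, 2→K, 3→G, 4→D, 6→E, 7→C, 8→B.
The set {1, 5, 9} has only 1 neighbour ({F}), so by Hall's theorem at most 7 of the 9 left vertices can be matched.

7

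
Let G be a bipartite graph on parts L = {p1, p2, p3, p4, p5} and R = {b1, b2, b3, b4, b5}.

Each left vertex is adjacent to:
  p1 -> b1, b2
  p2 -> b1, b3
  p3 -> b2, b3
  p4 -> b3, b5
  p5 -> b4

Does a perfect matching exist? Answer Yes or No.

A valid assignment of size 5: p1–b2, p2–b1, p3–b3, p4–b5, p5–b4.
All 5 left vertices are covered.

Yes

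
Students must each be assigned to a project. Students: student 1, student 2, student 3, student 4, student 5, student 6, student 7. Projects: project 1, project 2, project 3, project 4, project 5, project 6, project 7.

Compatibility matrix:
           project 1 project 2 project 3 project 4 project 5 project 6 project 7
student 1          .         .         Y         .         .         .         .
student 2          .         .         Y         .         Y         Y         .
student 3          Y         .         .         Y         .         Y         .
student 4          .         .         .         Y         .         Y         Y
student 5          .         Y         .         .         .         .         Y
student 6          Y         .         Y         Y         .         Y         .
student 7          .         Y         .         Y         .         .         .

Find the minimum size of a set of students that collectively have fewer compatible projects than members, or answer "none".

none

A matching saturating every student exists, for instance student 1→project 3, student 2→project 5, student 3→project 6, student 4→project 7, student 5→project 2, student 6→project 1, student 7→project 4.
By Hall's marriage theorem, this means |N(S)| ≥ |S| for every subset S, so no violating subset exists.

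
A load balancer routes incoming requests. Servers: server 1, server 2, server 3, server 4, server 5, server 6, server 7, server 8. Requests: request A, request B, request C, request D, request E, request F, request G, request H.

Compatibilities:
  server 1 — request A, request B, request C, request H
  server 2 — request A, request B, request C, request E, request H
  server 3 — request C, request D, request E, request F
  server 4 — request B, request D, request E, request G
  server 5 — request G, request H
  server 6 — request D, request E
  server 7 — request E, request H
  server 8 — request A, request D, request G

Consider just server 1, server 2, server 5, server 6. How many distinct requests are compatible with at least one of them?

7

The union of neighbours of {server 1, server 2, server 5, server 6} is {request A, request B, request C, request D, request E, request G, request H}, which has 7 elements.
Since |N(S)| = 7 ≥ |S| = 4, Hall's condition holds for this subset.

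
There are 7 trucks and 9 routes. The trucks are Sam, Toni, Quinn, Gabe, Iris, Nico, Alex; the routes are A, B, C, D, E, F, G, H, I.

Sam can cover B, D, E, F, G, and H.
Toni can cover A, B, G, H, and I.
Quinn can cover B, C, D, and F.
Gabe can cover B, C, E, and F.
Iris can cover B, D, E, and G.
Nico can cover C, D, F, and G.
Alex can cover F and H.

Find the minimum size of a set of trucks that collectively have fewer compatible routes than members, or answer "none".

none

A matching saturating every truck exists, for instance Sam→G, Toni→A, Quinn→D, Gabe→B, Iris→E, Nico→C, Alex→F.
By Hall's marriage theorem, this means |N(S)| ≥ |S| for every subset S, so no violating subset exists.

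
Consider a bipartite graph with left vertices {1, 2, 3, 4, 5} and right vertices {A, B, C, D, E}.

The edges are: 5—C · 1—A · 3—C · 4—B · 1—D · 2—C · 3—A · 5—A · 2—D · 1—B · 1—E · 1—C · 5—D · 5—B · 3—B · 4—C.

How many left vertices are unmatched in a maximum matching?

A valid assignment of size 5: 1-E, 2-D, 3-A, 4-C, 5-B.
This saturates every left vertex, so 5 is the maximum.
That matches 5 of the 5, leaving 0 unmatched; no matching can do better.

0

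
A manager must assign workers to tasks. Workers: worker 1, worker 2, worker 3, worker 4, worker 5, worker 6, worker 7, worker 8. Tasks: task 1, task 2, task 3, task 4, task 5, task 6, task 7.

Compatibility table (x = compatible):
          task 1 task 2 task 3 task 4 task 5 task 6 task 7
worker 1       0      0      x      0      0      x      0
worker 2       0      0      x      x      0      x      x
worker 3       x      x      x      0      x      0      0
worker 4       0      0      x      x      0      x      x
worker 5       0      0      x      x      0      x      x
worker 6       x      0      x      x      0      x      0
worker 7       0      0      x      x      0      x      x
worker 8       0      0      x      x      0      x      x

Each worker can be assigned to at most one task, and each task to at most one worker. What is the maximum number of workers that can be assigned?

6

One maximum matching: worker 1–task 3, worker 2–task 4, worker 3–task 2, worker 4–task 6, worker 5–task 7, worker 6–task 1.
The set {worker 1, worker 2, worker 4, worker 5, worker 7, worker 8} has only 4 neighbours ({task 3, task 4, task 6, task 7}), so by Hall's theorem at most 6 of the 8 workers can be matched.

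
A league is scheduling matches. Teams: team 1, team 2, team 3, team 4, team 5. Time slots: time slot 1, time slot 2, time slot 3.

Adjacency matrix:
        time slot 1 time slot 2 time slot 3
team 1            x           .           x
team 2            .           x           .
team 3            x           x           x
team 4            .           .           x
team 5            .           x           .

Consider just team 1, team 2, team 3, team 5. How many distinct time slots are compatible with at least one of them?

3

The union of neighbours of {team 1, team 2, team 3, team 5} is {time slot 1, time slot 2, time slot 3}, which has 3 elements.
Since |N(S)| = 3 < |S| = 4, Hall's condition fails for this subset.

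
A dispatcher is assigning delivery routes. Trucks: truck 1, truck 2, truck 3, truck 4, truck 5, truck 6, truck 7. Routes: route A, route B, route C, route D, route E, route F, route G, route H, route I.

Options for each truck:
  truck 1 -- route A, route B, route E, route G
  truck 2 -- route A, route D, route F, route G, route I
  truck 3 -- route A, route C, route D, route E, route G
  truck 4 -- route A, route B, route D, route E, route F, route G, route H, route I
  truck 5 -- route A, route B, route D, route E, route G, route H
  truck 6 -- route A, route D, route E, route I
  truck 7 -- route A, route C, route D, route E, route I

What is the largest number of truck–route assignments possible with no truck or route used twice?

A valid assignment of size 7: truck 1→route B, truck 2→route G, truck 3→route C, truck 4→route H, truck 5→route D, truck 6→route I, truck 7→route E.
All 7 trucks are matched, so no larger matching exists.

7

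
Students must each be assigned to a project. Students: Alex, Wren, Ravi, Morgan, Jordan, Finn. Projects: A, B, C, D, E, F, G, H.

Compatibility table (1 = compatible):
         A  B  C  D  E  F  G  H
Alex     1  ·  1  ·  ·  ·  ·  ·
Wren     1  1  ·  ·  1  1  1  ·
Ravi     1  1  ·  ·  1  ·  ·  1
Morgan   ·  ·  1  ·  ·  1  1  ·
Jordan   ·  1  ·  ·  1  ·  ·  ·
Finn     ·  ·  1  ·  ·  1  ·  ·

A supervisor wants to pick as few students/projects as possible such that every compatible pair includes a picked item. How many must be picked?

6

{Alex, Wren, Ravi, Morgan, Jordan, Finn} is a vertex cover of size 6: every edge has an endpoint in this set.
No smaller cover exists because Alex–A, Wren–G, Ravi–E, Morgan–C, Jordan–B, Finn–F is a matching of size 6, and a cover must include an endpoint of each of these disjoint edges (König's theorem).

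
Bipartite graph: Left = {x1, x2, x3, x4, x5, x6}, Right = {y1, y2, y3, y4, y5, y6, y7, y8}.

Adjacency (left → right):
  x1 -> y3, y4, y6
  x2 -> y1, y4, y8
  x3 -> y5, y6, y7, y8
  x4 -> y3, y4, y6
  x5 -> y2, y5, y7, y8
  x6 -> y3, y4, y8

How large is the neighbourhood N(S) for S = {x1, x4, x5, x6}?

The union of neighbours of {x1, x4, x5, x6} is {y2, y3, y4, y5, y6, y7, y8}, which has 7 elements.
Since |N(S)| = 7 ≥ |S| = 4, Hall's condition holds for this subset.

7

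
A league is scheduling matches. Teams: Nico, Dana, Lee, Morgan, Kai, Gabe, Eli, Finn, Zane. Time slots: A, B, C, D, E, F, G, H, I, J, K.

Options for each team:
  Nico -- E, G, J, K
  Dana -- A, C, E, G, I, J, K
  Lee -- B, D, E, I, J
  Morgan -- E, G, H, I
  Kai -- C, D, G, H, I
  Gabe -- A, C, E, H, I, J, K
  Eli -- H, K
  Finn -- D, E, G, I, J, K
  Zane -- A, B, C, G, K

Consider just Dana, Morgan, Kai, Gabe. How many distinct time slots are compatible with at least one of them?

9

The union of neighbours of {Dana, Morgan, Kai, Gabe} is {A, C, D, E, G, H, I, J, K}, which has 9 elements.
Since |N(S)| = 9 ≥ |S| = 4, Hall's condition holds for this subset.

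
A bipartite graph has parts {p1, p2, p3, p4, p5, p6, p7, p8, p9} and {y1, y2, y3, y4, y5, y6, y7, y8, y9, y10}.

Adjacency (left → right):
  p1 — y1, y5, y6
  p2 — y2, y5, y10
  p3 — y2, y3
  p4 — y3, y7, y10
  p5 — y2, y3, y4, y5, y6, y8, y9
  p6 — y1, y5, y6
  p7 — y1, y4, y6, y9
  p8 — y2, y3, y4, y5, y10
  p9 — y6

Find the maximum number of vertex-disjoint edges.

For example, pair p1-y5, p2-y10, p3-y2, p4-y7, p5-y4, p6-y1, p7-y9, p8-y3, p9-y6.
This saturates every left vertex, so 9 is the maximum.

9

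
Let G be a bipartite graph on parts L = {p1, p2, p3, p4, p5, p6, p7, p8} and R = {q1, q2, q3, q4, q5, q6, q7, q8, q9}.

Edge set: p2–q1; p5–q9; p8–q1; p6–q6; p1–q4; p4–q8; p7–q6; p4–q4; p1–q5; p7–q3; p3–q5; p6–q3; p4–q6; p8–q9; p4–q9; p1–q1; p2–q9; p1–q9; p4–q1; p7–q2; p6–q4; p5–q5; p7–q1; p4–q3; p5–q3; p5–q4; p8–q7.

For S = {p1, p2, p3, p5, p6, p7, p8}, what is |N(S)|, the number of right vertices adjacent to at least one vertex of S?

The union of neighbours of {p1, p2, p3, p5, p6, p7, p8} is {q1, q2, q3, q4, q5, q6, q7, q9}, which has 8 elements.
Since |N(S)| = 8 ≥ |S| = 7, Hall's condition holds for this subset.

8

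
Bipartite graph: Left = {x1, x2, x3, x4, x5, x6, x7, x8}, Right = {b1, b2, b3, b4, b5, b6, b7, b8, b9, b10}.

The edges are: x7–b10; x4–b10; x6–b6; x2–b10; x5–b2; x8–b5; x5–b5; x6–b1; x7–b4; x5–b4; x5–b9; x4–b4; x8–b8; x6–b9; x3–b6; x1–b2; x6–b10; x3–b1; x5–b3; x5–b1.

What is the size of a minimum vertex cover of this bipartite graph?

7

A maximum matching has 7 edges (e.g. x1–b2, x2–b10, x3–b6, x4–b4, x5–b1, x6–b9, x8–b5).
By König's theorem the minimum vertex cover has the same size. One such cover is {x1, x3, x5, x6, x8, b4, b10}.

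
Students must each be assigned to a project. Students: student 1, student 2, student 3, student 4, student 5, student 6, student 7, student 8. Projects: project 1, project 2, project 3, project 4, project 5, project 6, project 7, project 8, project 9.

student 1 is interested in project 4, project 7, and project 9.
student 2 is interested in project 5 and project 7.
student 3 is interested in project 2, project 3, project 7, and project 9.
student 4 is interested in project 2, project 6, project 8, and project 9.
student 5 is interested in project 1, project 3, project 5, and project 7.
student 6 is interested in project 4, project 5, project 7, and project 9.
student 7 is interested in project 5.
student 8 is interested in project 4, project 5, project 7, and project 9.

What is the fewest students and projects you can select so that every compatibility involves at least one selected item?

{student 3, student 4, student 5, project 4, project 5, project 7, project 9} is a vertex cover of size 7: every edge has an endpoint in this set.
No smaller cover exists because student 1–project 4, student 2–project 7, student 3–project 3, student 4–project 2, student 5–project 1, student 6–project 9, student 7–project 5 is a matching of size 7, and a cover must include an endpoint of each of these disjoint edges (König's theorem).

7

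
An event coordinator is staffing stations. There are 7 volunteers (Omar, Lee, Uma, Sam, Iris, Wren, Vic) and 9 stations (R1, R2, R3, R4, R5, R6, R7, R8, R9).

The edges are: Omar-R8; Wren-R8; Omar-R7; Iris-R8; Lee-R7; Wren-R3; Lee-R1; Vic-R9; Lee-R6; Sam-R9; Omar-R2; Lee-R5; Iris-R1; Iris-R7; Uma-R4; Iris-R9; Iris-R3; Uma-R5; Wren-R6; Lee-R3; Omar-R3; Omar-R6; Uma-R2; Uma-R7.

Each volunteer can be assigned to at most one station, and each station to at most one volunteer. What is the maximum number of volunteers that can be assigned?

6

For example, pair Omar→R6, Lee→R1, Uma→R7, Sam→R9, Iris→R3, Wren→R8.
The set {Sam, Vic} has only 1 neighbour ({R9}), so by Hall's theorem at most 6 of the 7 volunteers can be matched.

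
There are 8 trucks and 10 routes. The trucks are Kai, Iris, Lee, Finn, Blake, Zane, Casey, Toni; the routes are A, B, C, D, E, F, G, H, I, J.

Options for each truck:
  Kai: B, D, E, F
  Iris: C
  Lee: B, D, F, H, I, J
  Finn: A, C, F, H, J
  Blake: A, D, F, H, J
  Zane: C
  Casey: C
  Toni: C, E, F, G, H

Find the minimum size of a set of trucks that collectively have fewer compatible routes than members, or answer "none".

2

Take S = {Iris, Zane}. Its neighbourhood is {C}, so |N(S)| = 1 < |S| = 2.
No single vertex violates Hall's condition since each has at least one neighbour, so 2 is the minimum.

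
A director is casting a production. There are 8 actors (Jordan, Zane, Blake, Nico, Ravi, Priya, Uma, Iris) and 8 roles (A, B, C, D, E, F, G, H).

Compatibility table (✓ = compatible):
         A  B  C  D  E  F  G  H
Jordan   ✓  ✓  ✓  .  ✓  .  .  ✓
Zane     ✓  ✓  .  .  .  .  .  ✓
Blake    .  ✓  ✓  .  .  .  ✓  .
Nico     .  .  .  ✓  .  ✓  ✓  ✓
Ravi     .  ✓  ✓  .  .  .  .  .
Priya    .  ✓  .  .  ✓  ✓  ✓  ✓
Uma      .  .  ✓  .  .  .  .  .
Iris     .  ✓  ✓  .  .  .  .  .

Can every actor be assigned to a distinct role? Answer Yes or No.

The set {Ravi, Uma, Iris} has only 2 neighbours ({B, C}), so by Hall's theorem at most 7 of the 8 actors can be matched.
Hence no matching covers every actor.

No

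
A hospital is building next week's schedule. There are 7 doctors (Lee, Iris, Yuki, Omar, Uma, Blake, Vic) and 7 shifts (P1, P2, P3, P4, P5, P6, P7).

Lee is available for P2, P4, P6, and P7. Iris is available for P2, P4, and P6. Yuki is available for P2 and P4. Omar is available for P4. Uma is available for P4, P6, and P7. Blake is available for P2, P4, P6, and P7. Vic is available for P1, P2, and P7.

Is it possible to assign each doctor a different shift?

No

The set {Lee, Iris, Yuki, Omar, Uma, Blake} has only 4 neighbours ({P2, P4, P6, P7}), so by Hall's theorem at most 5 of the 7 doctors can be matched.
Hence no matching covers every doctor.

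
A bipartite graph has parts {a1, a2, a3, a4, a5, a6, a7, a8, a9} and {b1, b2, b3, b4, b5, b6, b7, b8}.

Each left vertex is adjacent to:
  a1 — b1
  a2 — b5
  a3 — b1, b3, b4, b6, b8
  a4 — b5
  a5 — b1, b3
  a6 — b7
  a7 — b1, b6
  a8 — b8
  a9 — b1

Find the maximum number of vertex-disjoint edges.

7

A valid assignment of size 7: a1–b1, a2–b5, a3–b4, a5–b3, a6–b7, a7–b6, a8–b8.
The set {a1, a2, a4, a9} has only 2 neighbours ({b1, b5}), so by Hall's theorem at most 7 of the 9 left vertices can be matched.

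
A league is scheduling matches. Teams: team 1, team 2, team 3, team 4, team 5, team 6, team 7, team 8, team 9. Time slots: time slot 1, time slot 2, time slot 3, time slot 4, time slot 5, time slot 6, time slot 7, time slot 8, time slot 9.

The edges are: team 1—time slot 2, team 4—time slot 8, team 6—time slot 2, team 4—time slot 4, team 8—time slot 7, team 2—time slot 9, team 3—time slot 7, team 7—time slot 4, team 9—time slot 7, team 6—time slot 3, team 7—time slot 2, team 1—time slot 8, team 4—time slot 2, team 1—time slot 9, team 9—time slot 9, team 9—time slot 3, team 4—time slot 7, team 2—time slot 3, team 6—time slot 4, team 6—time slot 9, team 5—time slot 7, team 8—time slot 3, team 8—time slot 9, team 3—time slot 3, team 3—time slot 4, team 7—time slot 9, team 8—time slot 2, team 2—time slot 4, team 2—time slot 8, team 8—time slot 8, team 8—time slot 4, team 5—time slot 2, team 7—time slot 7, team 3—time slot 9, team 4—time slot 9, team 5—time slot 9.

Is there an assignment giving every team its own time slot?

The set {team 1, team 2, team 3, team 4, team 5, team 6, team 7, team 8, team 9} has only 6 neighbours ({time slot 2, time slot 3, time slot 4, time slot 7, time slot 8, time slot 9}), so by Hall's theorem at most 6 of the 9 teams can be matched.
Hence no matching covers every team.

No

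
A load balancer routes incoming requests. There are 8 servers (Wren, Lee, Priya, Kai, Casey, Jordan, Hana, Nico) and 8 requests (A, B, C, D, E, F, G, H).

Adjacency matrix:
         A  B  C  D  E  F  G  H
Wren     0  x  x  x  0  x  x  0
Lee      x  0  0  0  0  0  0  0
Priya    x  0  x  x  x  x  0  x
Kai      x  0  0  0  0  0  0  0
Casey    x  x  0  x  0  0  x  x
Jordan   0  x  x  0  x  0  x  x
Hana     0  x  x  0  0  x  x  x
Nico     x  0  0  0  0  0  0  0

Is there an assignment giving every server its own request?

No

The set {Lee, Kai, Nico} has only 1 neighbour ({A}), so by Hall's theorem at most 6 of the 8 servers can be matched.
Hence no matching covers every server.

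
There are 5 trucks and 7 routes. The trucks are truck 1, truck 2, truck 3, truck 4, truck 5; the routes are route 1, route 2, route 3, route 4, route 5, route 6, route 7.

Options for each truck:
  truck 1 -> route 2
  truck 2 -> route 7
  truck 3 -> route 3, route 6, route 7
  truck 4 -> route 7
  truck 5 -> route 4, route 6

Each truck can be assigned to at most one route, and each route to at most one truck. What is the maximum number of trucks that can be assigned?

For example, pair truck 1-route 2, truck 2-route 7, truck 3-route 3, truck 5-route 6.
The set {truck 2, truck 4} has only 1 neighbour ({route 7}), so by Hall's theorem at most 4 of the 5 trucks can be matched.

4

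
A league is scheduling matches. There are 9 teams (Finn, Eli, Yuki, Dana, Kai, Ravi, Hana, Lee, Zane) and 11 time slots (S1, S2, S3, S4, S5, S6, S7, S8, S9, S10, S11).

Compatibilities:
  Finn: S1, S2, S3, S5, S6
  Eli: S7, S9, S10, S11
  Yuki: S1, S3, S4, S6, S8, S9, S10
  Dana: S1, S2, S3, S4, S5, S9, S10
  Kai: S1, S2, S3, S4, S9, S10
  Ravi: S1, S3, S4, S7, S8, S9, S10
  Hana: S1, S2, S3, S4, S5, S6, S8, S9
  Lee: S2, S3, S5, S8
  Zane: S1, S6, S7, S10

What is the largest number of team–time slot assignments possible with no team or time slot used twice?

9

A valid assignment of size 9: Finn-S1, Eli-S7, Yuki-S6, Dana-S9, Kai-S4, Ravi-S3, Hana-S2, Lee-S8, Zane-S10.
This saturates every team, so 9 is the maximum.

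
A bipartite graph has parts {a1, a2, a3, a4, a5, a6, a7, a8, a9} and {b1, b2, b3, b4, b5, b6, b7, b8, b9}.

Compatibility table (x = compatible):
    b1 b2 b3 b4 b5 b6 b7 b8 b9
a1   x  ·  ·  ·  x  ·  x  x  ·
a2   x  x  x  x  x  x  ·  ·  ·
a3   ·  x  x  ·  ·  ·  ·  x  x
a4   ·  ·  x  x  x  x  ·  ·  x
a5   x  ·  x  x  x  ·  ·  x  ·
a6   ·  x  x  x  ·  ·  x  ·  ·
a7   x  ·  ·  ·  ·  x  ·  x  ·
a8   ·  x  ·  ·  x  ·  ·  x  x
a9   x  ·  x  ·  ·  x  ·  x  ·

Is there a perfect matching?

A valid assignment of size 9: a1-b5, a2-b1, a3-b8, a4-b9, a5-b4, a6-b7, a7-b6, a8-b2, a9-b3.
All 9 left vertices are covered.

Yes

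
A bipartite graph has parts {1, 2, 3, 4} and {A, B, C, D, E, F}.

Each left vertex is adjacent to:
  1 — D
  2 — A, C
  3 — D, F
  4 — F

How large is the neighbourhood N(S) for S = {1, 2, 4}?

The union of neighbours of {1, 2, 4} is {A, C, D, F}, which has 4 elements.
Since |N(S)| = 4 ≥ |S| = 3, Hall's condition holds for this subset.

4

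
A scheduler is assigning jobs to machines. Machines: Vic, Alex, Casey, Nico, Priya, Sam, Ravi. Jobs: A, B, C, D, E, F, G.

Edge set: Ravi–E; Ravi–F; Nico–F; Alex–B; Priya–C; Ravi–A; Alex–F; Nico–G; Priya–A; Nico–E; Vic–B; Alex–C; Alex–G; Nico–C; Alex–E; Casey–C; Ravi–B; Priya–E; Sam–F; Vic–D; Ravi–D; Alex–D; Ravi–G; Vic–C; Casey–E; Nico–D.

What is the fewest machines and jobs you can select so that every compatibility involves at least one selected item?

7

{Vic, Alex, Casey, Nico, Priya, Sam, Ravi} is a vertex cover of size 7: every edge has an endpoint in this set.
No smaller cover exists because Vic–D, Alex–B, Casey–C, Nico–E, Priya–A, Sam–F, Ravi–G is a matching of size 7, and a cover must include an endpoint of each of these disjoint edges (König's theorem).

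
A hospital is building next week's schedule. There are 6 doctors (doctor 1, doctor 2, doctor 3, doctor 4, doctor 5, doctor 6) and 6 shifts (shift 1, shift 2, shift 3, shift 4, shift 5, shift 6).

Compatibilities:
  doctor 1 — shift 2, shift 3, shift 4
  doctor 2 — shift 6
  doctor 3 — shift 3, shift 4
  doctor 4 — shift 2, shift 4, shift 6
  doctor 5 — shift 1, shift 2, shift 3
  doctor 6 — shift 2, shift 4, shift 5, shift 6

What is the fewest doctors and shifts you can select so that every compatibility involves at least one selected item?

6

A maximum matching has 6 edges (e.g. doctor 1–shift 2, doctor 2–shift 6, doctor 3–shift 3, doctor 4–shift 4, doctor 5–shift 1, doctor 6–shift 5).
By König's theorem the minimum vertex cover has the same size. One such cover is {doctor 1, doctor 2, doctor 3, doctor 4, doctor 5, doctor 6}.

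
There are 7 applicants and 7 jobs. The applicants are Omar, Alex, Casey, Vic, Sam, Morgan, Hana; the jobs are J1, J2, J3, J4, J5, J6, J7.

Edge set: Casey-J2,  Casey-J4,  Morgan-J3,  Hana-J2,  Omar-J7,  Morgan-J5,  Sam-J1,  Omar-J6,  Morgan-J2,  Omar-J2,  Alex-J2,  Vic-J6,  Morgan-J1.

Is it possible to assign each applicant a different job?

No

The set {Alex, Hana} has only 1 neighbour ({J2}), so by Hall's theorem at most 6 of the 7 applicants can be matched.
Hence no matching covers every applicant.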